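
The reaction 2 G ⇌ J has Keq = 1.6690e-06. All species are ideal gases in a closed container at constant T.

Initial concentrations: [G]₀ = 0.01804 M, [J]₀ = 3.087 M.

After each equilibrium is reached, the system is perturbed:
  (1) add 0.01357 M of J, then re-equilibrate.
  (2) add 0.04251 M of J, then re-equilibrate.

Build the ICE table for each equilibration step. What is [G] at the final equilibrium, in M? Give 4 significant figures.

[G]_eq = 6.304 M

Q₀ = 9486 vs Keq = 1.6690e-06 ⇒ Q>K, reverse
Step 1:
                    G           J
  init        0.01804       3.087
  Δ             6.174      -3.087
  eq            6.192  6.3989e-05
  solve Keq expr → x = -3.087; check Q = 1.6690e-06
Then add 0.01357 M of J.
Step 2:
                    G           J
  init          6.192     0.01363
  Δ           0.02714    -0.01357
  eq            6.219  6.4551e-05
  solve Keq expr → x = -0.01357; check Q = 1.6690e-06
Then add 0.04251 M of J.
Step 3:
                    G           J
  init          6.219     0.04257
  Δ           0.08502    -0.04251
  eq            6.304  6.6328e-05
  solve Keq expr → x = -0.04251; check Q = 1.6690e-06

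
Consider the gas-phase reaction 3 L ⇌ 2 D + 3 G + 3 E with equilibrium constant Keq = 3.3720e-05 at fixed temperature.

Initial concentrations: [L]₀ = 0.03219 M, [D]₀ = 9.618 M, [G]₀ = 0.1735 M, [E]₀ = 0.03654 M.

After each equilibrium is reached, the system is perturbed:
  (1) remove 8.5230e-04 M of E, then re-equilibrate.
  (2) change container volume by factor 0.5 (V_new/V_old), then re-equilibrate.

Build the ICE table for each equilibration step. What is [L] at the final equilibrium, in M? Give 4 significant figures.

Q₀ = 0.7067 vs Keq = 3.3720e-05 ⇒ Q>K, reverse
Step 1:
                  L         D         G         E
  init      0.03219     9.618    0.1735   0.03654
  Δ         0.03321  -0.02214  -0.03321  -0.03321
  eq         0.0654     9.596    0.1403  0.003335
  solve Keq expr → x = -0.01107; check Q = 3.3720e-05
Then remove 8.5230e-04 M of E.
Step 2:
                  L         D         G         E
  init       0.0654     9.596    0.1403  0.002483
  Δ       -7.9321e-04 5.2881e-04 7.9321e-04 7.9321e-04
  eq         0.0646     9.596    0.1411  0.003276
  solve Keq expr → x = 2.6440e-04; check Q = 3.3720e-05
Then change container volume by factor 0.5 (V_new/V_old).
Step 3:
                  L         D         G         E
  init       0.1292     19.19    0.2822  0.006552
  Δ        0.004384 -0.002923 -0.004384 -0.004384
  eq         0.1336     19.19    0.2778  0.002168
  solve Keq expr → x = -0.001461; check Q = 3.3720e-05

[L]_eq = 0.1336 M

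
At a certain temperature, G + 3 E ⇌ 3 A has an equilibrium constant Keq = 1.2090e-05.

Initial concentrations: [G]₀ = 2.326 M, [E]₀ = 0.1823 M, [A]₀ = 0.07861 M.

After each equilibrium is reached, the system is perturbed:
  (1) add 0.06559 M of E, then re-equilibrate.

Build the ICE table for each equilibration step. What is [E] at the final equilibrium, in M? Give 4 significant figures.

Q₀ = 0.03447 vs Keq = 1.2090e-05 ⇒ Q>K, reverse
Step 1:
                  G         E         A
  init        2.326    0.1823   0.07861
  Δ         0.02363   0.07088  -0.07088
  eq           2.35    0.2532  0.007725
  solve Keq expr → x = -0.02363; check Q = 1.2090e-05
Then add 0.06559 M of E.
Step 2:
                  G         E         A
  init         2.35    0.3188  0.007725
  Δ       -6.4706e-04 -0.001941  0.001941
  eq          2.349    0.3168  0.009666
  solve Keq expr → x = 6.4706e-04; check Q = 1.2090e-05

[E]_eq = 0.3168 M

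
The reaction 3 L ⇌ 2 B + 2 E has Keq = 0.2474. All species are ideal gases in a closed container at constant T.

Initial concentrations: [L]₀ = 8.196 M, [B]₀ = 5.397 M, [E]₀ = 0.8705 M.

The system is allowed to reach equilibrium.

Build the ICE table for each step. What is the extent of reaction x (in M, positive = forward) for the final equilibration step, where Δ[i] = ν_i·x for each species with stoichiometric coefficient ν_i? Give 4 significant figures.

Q₀ = 0.04009 vs Keq = 0.2474 ⇒ Q<K, forward
Step 1:
                   L          B          E
  I            8.196      5.397     0.8705
  C            -1.04     0.6931     0.6931
  E            7.156       6.09      1.564
  solve Keq expr → x = 0.3465; check Q = 0.2474

x = 0.3465 M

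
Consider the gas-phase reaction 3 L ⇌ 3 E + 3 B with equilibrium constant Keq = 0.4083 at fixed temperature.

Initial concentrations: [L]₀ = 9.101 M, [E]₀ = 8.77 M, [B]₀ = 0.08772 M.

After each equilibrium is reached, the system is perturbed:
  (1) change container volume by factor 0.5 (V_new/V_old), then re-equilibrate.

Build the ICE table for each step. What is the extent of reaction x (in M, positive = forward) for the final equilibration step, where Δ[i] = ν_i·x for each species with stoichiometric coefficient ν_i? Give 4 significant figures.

x = -0.2087 M

Q₀ = 6.0399e-04 vs Keq = 0.4083 ⇒ Q<K, forward
Step 1:
                    L           E           B
  I             9.101        8.77     0.08772
  C           -0.5873      0.5873      0.5873
  E             8.514       9.357       0.675
  solve Keq expr → x = 0.1958; check Q = 0.4083
Then change container volume by factor 0.5 (V_new/V_old).
Step 2:
                    L           E           B
  I             17.03       18.71        1.35
  C             0.626      -0.626      -0.626
  E             17.65       18.09       0.724
  solve Keq expr → x = -0.2087; check Q = 0.4083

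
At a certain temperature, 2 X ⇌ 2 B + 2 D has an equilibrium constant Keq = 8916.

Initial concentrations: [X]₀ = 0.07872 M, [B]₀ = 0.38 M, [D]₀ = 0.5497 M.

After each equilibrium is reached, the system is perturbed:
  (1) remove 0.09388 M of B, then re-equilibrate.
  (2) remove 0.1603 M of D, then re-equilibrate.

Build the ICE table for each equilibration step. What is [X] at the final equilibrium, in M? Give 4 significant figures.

[X]_eq = 0.001793 M

Q₀ = 7.041 vs Keq = 8916 ⇒ Q<K, forward
Step 1:
                    X           B           D
  I           0.07872        0.38      0.5497
  C           -0.0757      0.0757      0.0757
  E          0.003018      0.4557      0.6254
  solve Keq expr → x = 0.03785; check Q = 8916
Then remove 0.09388 M of B.
Step 2:
                    X           B           D
  I          0.003018      0.3618      0.6254
  C       -6.1536e-04  6.1536e-04  6.1536e-04
  E          0.002403      0.3624       0.626
  solve Keq expr → x = 3.0768e-04; check Q = 8916
Then remove 0.1603 M of D.
Step 3:
                    X           B           D
  I          0.002403      0.3624      0.4657
  C       -6.0994e-04  6.0994e-04  6.0994e-04
  E          0.001793       0.363      0.4663
  solve Keq expr → x = 3.0497e-04; check Q = 8916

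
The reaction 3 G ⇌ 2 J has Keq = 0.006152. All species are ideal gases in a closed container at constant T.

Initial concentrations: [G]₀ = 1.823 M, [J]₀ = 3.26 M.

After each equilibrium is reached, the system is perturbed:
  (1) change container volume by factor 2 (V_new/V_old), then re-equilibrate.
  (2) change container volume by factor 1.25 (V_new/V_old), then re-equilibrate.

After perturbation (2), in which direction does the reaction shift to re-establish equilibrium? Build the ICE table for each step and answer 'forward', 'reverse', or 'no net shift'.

Q₀ = 1.754 vs Keq = 0.006152 ⇒ Q>K, reverse
Step 1:
                    G           J
  init          1.823        3.26
  Δ             3.461      -2.307
  eq            5.284      0.9527
  solve Keq expr → x = -1.154; check Q = 0.006152
Then change container volume by factor 2 (V_new/V_old).
Step 2:
                    G           J
  init          2.642      0.4763
  Δ            0.1621     -0.1081
  eq            2.804      0.3683
  solve Keq expr → x = -0.05403; check Q = 0.006152
Then change container volume by factor 1.25 (V_new/V_old).
Step 3:
                    G           J
  init          2.243      0.2946
  Δ           0.03687    -0.02458
  eq             2.28      0.2701
  solve Keq expr → x = -0.01229; check Q = 0.006152

Direction: reverse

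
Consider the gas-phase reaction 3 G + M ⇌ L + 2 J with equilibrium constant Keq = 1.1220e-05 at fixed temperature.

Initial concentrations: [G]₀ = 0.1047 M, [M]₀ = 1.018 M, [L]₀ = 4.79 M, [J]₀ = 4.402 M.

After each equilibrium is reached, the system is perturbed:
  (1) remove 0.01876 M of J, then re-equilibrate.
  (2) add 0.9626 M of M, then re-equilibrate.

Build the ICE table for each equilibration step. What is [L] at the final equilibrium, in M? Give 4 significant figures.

Q₀ = 7.9442e+04 vs Keq = 1.1220e-05 ⇒ Q>K, reverse
Step 1:
                   G          M          L          J
  init        0.1047      1.018       4.79      4.402
  Δ            6.509       2.17      -2.17     -4.339
  eq           6.613      3.188       2.62    0.06283
  solve Keq expr → x = -2.17; check Q = 1.1220e-05
Then remove 0.01876 M of J.
Step 2:
                   G          M          L          J
  init         6.613      3.188       2.62    0.04407
  Δ         -0.02726  -0.009087   0.009087    0.01817
  eq           6.586      3.178       2.63    0.06225
  solve Keq expr → x = 0.009087; check Q = 1.1220e-05
Then add 0.9626 M of M.
Step 3:
                   G          M          L          J
  init         6.586      4.141       2.63    0.06225
  Δ         -0.01276  -0.004252   0.004252   0.008503
  eq           6.573      4.137      2.634    0.07075
  solve Keq expr → x = 0.004252; check Q = 1.1220e-05

[L]_eq = 2.634 M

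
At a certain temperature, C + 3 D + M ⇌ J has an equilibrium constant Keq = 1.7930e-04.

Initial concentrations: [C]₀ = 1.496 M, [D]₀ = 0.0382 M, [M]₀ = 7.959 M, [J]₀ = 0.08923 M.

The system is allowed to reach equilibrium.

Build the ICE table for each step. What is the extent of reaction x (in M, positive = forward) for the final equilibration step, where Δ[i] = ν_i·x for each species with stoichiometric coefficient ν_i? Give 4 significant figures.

x = -0.08916 M

Q₀ = 134.4 vs Keq = 1.7930e-04 ⇒ Q>K, reverse
Step 1:
                  C         D         M         J
  I           1.496    0.0382     7.959   0.08923
  C         0.08916    0.2675   0.08916  -0.08916
  E           1.585    0.3057     8.048 6.5345e-05
  solve Keq expr → x = -0.08916; check Q = 1.7930e-04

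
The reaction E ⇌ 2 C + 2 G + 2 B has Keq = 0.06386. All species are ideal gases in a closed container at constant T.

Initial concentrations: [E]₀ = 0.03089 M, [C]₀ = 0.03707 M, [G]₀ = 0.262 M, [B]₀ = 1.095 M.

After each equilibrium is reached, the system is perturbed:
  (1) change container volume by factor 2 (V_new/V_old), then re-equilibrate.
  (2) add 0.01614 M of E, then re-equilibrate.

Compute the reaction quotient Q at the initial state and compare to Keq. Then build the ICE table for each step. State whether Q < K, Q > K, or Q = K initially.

Q₀ = 0.003661 vs Keq = 0.06386 ⇒ Q<K, forward
Step 1:
                   E          C          G          B
  init       0.03089    0.03707      0.262      1.095
  Δ         -0.01998    0.03996    0.03996    0.03996
  eq         0.01091    0.07703      0.302      1.135
  solve Keq expr → x = 0.01998; check Q = 0.06386
Then change container volume by factor 2 (V_new/V_old).
Step 2:
                   E          C          G          B
  init      0.005456    0.03851      0.151     0.5675
  Δ        -0.005133    0.01027    0.01027    0.01027
  eq      3.2334e-04    0.04878     0.1612     0.5777
  solve Keq expr → x = 0.005133; check Q = 0.06386
Then add 0.01614 M of E.
Step 3:
                   E          C          G          B
  init       0.01646    0.04878     0.1612     0.5777
  Δ         -0.01514    0.03027    0.03027    0.03027
  eq        0.001327    0.07905     0.1915      0.608
  solve Keq expr → x = 0.01514; check Q = 0.06386

Q₀ = 0.003661; Q < K (proceeds forward)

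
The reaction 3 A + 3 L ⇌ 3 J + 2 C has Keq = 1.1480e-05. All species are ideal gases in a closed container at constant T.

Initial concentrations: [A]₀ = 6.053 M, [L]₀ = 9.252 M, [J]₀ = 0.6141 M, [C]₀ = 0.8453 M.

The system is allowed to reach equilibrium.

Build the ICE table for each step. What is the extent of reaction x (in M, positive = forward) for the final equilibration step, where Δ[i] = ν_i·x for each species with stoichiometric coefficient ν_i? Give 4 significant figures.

x = 0.1406 M

Q₀ = 9.4215e-07 vs Keq = 1.1480e-05 ⇒ Q<K, forward
Step 1:
                    A           L           J           C
  Initial       6.053       9.252      0.6141      0.8453
  Change      -0.4219     -0.4219      0.4219      0.2813
  Equil         5.631        8.83       1.036       1.127
  solve Keq expr → x = 0.1406; check Q = 1.1480e-05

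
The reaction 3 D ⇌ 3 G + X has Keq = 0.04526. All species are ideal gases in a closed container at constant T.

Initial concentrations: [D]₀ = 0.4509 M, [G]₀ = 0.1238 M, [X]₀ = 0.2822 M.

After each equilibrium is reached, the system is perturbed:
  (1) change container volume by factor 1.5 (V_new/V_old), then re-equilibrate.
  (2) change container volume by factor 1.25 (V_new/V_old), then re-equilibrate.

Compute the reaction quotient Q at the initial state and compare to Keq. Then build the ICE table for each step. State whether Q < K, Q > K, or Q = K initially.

Q₀ = 0.005841 vs Keq = 0.04526 ⇒ Q<K, forward
Step 1:
                   D          G          X
  Initial     0.4509     0.1238     0.2822
  Change    -0.07483    0.07483    0.02494
  Equil       0.3761     0.1986     0.3071
  solve Keq expr → x = 0.02494; check Q = 0.04526
Then change container volume by factor 1.5 (V_new/V_old).
Step 2:
                   D          G          X
  Initial     0.2507     0.1324     0.2048
  Change    -0.01139    0.01139   0.003797
  Equil       0.2393     0.1438     0.2086
  solve Keq expr → x = 0.003797; check Q = 0.04526
Then change container volume by factor 1.25 (V_new/V_old).
Step 3:
                   D          G          X
  Initial     0.1915     0.1151     0.1668
  Change   -0.005144   0.005144   0.001715
  Equil       0.1863     0.1202     0.1686
  solve Keq expr → x = 0.001715; check Q = 0.04526

Q₀ = 0.005841; Q < K (proceeds forward)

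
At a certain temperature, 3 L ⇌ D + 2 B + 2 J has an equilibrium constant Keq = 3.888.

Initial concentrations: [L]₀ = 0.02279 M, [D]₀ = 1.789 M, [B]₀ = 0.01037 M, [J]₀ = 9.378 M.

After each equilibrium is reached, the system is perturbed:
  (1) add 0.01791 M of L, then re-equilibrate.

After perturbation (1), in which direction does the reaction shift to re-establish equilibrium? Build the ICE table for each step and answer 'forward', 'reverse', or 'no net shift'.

Direction: forward

Q₀ = 1429 vs Keq = 3.888 ⇒ Q>K, reverse
Step 1:
                    L           D           B           J
  I           0.02279       1.789     0.01037       9.378
  C           0.01389   -0.004631   -0.009263   -0.009263
  E           0.03668       1.784    0.001107       9.369
  solve Keq expr → x = -0.004631; check Q = 3.888
Then add 0.01791 M of L.
Step 2:
                    L           D           B           J
  I           0.05459       1.784    0.001107       9.369
  C         -0.001251  4.1687e-04  8.3374e-04  8.3374e-04
  E           0.05334       1.785    0.001941        9.37
  solve Keq expr → x = 4.1687e-04; check Q = 3.888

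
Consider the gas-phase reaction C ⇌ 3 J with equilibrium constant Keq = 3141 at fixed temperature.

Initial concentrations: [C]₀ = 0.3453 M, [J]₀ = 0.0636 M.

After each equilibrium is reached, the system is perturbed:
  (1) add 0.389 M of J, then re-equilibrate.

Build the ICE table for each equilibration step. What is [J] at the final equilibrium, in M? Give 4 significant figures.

Q₀ = 7.4503e-04 vs Keq = 3141 ⇒ Q<K, forward
Step 1:
                  C         J
  Initial    0.3453    0.0636
  Change    -0.3449     1.035
  Equil   4.2171e-04     1.098
  solve Keq expr → x = 0.3449; check Q = 3141
Then add 0.389 M of J.
Step 2:
                  C         J
  Initial 4.2171e-04     1.487
  Change  6.2165e-04 -0.001865
  Equil    0.001043     1.485
  solve Keq expr → x = -6.2165e-04; check Q = 3141

[J]_eq = 1.485 M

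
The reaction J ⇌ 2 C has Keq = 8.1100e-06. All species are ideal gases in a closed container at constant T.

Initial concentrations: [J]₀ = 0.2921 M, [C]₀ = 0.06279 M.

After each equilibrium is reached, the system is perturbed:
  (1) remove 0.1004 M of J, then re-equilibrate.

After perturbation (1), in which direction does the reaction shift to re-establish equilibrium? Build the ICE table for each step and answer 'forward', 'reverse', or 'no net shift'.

Direction: reverse

Q₀ = 0.0135 vs Keq = 8.1100e-06 ⇒ Q>K, reverse
Step 1:
                  J         C
  init       0.2921   0.06279
  Δ         0.03059  -0.06117
  eq         0.3227  0.001618
  solve Keq expr → x = -0.03059; check Q = 8.1100e-06
Then remove 0.1004 M of J.
Step 2:
                  J         C
  init       0.2223  0.001618
  Δ       1.3732e-04 -2.7463e-04
  eq         0.2224  0.001343
  solve Keq expr → x = -1.3732e-04; check Q = 8.1100e-06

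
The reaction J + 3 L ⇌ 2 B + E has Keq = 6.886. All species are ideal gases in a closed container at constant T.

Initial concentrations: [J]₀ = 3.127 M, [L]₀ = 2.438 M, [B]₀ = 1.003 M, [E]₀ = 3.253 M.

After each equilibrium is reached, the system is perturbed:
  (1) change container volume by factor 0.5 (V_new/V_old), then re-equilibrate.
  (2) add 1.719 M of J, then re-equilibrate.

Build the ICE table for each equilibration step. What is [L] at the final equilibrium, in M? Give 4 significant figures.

Q₀ = 0.07222 vs Keq = 6.886 ⇒ Q<K, forward
Step 1:
                   J          L          B          E
  I            3.127      2.438      1.003      3.253
  C          -0.4993     -1.498     0.9986     0.4993
  E            2.628     0.9401      2.002      3.752
  solve Keq expr → x = 0.4993; check Q = 6.886
Then change container volume by factor 0.5 (V_new/V_old).
Step 2:
                   J          L          B          E
  I            5.255       1.88      4.003      7.505
  C           -0.106    -0.3179     0.2119      0.106
  E            5.149      1.562      4.215      7.611
  solve Keq expr → x = 0.106; check Q = 6.886
Then add 1.719 M of J.
Step 3:
                   J          L          B          E
  I            6.868      1.562      4.215      7.611
  C         -0.03995    -0.1198    0.07989    0.03995
  E            6.828      1.442      4.295      7.651
  solve Keq expr → x = 0.03995; check Q = 6.886

[L]_eq = 1.442 M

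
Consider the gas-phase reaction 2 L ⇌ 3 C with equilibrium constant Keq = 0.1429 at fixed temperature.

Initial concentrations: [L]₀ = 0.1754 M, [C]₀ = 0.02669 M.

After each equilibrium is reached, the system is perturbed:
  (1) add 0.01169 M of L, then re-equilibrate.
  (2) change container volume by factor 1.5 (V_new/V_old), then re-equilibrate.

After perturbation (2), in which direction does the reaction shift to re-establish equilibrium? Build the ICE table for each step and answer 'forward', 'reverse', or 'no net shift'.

Q₀ = 6.1800e-04 vs Keq = 0.1429 ⇒ Q<K, forward
Step 1:
                    L           C
  init         0.1754     0.02669
  Δ          -0.06326     0.09489
  eq           0.1121      0.1216
  solve Keq expr → x = 0.03163; check Q = 0.1429
Then add 0.01169 M of L.
Step 2:
                    L           C
  init         0.1238      0.1216
  Δ         -0.003772    0.005658
  eq           0.1201      0.1272
  solve Keq expr → x = 0.001886; check Q = 0.1429
Then change container volume by factor 1.5 (V_new/V_old).
Step 3:
                    L           C
  init        0.08004     0.08482
  Δ         -0.005296    0.007944
  eq          0.07474     0.09277
  solve Keq expr → x = 0.002648; check Q = 0.1429

Direction: forward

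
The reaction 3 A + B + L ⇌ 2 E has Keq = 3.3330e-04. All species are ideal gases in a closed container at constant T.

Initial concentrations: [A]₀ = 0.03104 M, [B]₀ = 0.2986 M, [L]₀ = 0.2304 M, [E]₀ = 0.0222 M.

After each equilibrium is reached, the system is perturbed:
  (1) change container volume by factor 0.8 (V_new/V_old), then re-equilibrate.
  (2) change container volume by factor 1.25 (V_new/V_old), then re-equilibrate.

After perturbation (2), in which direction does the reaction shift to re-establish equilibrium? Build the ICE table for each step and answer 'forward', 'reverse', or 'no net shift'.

Direction: reverse

Q₀ = 239.5 vs Keq = 3.3330e-04 ⇒ Q>K, reverse
Step 1:
                   A          B          L          E
  init       0.03104     0.2986     0.2304     0.0222
  Δ          0.03318    0.01106    0.01106   -0.02212
  eq         0.06422     0.3097     0.2415 8.1240e-05
  solve Keq expr → x = -0.01106; check Q = 3.3330e-04
Then change container volume by factor 0.8 (V_new/V_old).
Step 2:
                   A          B          L          E
  init       0.08027     0.3871     0.3018 1.0155e-04
  Δ       -6.0303e-05 -2.0101e-05 -2.0101e-05 4.0202e-05
  eq         0.08021     0.3871     0.3018 1.4175e-04
  solve Keq expr → x = 2.0101e-05; check Q = 3.3330e-04
Then change container volume by factor 1.25 (V_new/V_old).
Step 3:
                   A          B          L          E
  init       0.06417     0.3096     0.2414 1.1340e-04
  Δ       4.8242e-05 1.6081e-05 1.6081e-05 -3.2162e-05
  eq         0.06422     0.3097     0.2415 8.1240e-05
  solve Keq expr → x = -1.6081e-05; check Q = 3.3330e-04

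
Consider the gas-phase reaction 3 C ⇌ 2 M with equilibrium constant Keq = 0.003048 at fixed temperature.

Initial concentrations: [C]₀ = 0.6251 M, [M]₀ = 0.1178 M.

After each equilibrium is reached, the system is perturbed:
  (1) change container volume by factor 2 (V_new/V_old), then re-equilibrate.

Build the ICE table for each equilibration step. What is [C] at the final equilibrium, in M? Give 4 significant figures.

[C]_eq = 0.3814 M

Q₀ = 0.05681 vs Keq = 0.003048 ⇒ Q>K, reverse
Step 1:
                   C          M
  Initial     0.6251     0.1178
  Change      0.1231   -0.08207
  Equil       0.7482    0.03573
  solve Keq expr → x = -0.04103; check Q = 0.003048
Then change container volume by factor 2 (V_new/V_old).
Step 2:
                   C          M
  Initial     0.3741    0.01787
  Change    0.007292  -0.004861
  Equil       0.3814      0.013
  solve Keq expr → x = -0.002431; check Q = 0.003048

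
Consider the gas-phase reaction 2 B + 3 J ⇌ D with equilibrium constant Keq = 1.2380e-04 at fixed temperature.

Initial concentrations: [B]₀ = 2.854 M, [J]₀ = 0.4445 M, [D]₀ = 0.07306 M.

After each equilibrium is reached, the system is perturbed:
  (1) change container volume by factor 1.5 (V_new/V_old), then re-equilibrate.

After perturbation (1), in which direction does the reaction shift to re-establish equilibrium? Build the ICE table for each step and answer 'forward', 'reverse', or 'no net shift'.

Q₀ = 0.1021 vs Keq = 1.2380e-04 ⇒ Q>K, reverse
Step 1:
                  B         J         D
  Initial     2.854    0.4445   0.07306
  Change     0.1455    0.2182  -0.07274
  Equil       2.999    0.6627 3.2417e-04
  solve Keq expr → x = -0.07274; check Q = 1.2380e-04
Then change container volume by factor 1.5 (V_new/V_old).
Step 2:
                  B         J         D
  Initial         2    0.4418 2.1611e-04
  Change  3.4652e-04 5.1978e-04 -1.7326e-04
  Equil           2    0.4423 4.2855e-05
  solve Keq expr → x = -1.7326e-04; check Q = 1.2380e-04

Direction: reverse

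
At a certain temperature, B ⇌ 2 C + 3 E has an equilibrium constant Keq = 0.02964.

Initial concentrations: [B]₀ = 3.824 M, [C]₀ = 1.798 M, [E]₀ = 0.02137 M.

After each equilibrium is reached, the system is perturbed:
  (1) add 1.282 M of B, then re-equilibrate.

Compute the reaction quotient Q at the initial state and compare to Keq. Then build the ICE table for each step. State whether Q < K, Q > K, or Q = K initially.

Q₀ = 8.2504e-06; Q < K (proceeds forward)

Q₀ = 8.2504e-06 vs Keq = 0.02964 ⇒ Q<K, forward
Step 1:
                    B           C           E
  init          3.824       1.798     0.02137
  Δ          -0.09412      0.1882      0.2824
  eq             3.73       1.986      0.3037
  solve Keq expr → x = 0.09412; check Q = 0.02964
Then add 1.282 M of B.
Step 2:
                    B           C           E
  init          5.012       1.986      0.3037
  Δ         -0.009686     0.01937     0.02906
  eq            5.002       2.006      0.3328
  solve Keq expr → x = 0.009686; check Q = 0.02964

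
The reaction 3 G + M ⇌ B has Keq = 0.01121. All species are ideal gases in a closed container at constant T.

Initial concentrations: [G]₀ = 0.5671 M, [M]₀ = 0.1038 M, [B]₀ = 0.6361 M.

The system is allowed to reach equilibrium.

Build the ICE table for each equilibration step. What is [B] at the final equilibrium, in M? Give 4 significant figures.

Q₀ = 33.6 vs Keq = 0.01121 ⇒ Q>K, reverse
Step 1:
                  G         M         B
  init       0.5671    0.1038    0.6361
  Δ           1.663    0.5543   -0.5543
  eq           2.23    0.6581   0.08181
  solve Keq expr → x = -0.5543; check Q = 0.01121

[B]_eq = 0.08181 M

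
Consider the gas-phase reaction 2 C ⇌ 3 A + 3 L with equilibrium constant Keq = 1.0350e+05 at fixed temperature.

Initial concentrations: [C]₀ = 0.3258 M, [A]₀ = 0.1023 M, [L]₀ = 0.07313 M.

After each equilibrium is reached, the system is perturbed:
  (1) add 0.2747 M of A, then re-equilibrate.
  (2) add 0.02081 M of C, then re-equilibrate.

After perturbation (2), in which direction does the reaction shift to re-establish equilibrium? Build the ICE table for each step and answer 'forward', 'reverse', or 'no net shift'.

Direction: forward

Q₀ = 3.9447e-06 vs Keq = 1.0350e+05 ⇒ Q<K, forward
Step 1:
                    C           A           L
  I            0.3258      0.1023     0.07313
  C           -0.3252      0.4878      0.4878
  E        5.9198e-04      0.5901      0.5609
  solve Keq expr → x = 0.1626; check Q = 1.0350e+05
Then add 0.2747 M of A.
Step 2:
                    C           A           L
  I        5.9198e-04      0.8648      0.5609
  C        4.5510e-04 -6.8265e-04 -6.8265e-04
  E          0.001047      0.8641      0.5603
  solve Keq expr → x = -2.2755e-04; check Q = 1.0350e+05
Then add 0.02081 M of C.
Step 3:
                    C           A           L
  I           0.02186      0.8641      0.5603
  C          -0.02066     0.03099     0.03099
  E          0.001197      0.8951      0.5912
  solve Keq expr → x = 0.01033; check Q = 1.0350e+05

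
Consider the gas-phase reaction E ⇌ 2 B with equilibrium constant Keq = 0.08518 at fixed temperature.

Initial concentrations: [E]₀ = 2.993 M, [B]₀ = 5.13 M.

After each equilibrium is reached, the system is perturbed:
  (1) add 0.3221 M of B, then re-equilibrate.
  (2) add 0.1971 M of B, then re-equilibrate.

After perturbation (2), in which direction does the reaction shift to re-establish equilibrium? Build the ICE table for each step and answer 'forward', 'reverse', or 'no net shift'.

Direction: reverse

Q₀ = 8.793 vs Keq = 0.08518 ⇒ Q>K, reverse
Step 1:
                  E         B
  Initial     2.993      5.13
  Change      2.231    -4.463
  Equil       5.224    0.6671
  solve Keq expr → x = -2.231; check Q = 0.08518
Then add 0.3221 M of B.
Step 2:
                  E         B
  Initial     5.224    0.9892
  Change     0.1561   -0.3122
  Equil       5.381     0.677
  solve Keq expr → x = -0.1561; check Q = 0.08518
Then add 0.1971 M of B.
Step 3:
                  E         B
  Initial     5.381    0.8741
  Change    0.09556   -0.1911
  Equil       5.476     0.683
  solve Keq expr → x = -0.09556; check Q = 0.08518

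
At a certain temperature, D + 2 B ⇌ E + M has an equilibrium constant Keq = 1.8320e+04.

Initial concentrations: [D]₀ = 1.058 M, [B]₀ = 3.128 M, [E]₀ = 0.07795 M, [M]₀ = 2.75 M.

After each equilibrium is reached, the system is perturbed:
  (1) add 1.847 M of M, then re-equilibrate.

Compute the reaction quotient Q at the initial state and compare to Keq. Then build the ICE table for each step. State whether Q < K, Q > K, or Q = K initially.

Q₀ = 0.02071 vs Keq = 1.8320e+04 ⇒ Q<K, forward
Step 1:
                   D          B          E          M
  init         1.058      3.128    0.07795       2.75
  Δ           -1.058     -2.116      1.058      1.058
  eq      2.3028e-04      1.012      1.136      3.808
  solve Keq expr → x = 1.058; check Q = 1.8320e+04
Then add 1.847 M of M.
Step 2:
                   D          B          E          M
  init    2.3028e-04      1.012      1.136      5.655
  Δ       1.1151e-04 2.2302e-04 -1.1151e-04 -1.1151e-04
  eq      3.4179e-04      1.013      1.136      5.655
  solve Keq expr → x = -1.1151e-04; check Q = 1.8320e+04

Q₀ = 0.02071; Q < K (proceeds forward)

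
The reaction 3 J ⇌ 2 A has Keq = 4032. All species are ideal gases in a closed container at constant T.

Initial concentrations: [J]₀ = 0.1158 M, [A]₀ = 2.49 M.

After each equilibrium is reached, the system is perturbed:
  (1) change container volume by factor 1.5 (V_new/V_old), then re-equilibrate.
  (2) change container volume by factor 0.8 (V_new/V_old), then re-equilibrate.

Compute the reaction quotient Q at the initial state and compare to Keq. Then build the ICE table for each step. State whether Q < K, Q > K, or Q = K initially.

Q₀ = 3993; Q < K (proceeds forward)

Q₀ = 3993 vs Keq = 4032 ⇒ Q<K, forward
Step 1:
                   J          A
  I           0.1158       2.49
  C       -3.6929e-04 2.4620e-04
  E           0.1154       2.49
  solve Keq expr → x = 1.2310e-04; check Q = 4032
Then change container volume by factor 1.5 (V_new/V_old).
Step 2:
                   J          A
  I          0.07695       1.66
  C          0.01088  -0.007253
  E          0.08783      1.653
  solve Keq expr → x = -0.003627; check Q = 4032
Then change container volume by factor 0.8 (V_new/V_old).
Step 3:
                   J          A
  I           0.1098      2.066
  C        -0.007701   0.005134
  E           0.1021      2.071
  solve Keq expr → x = 0.002567; check Q = 4032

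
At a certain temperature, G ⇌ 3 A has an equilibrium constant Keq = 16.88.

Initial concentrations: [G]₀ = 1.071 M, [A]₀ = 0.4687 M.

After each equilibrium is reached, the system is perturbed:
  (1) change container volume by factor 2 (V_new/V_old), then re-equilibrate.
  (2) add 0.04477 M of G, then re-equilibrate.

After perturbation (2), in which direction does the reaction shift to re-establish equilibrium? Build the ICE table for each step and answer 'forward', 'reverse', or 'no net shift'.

Q₀ = 0.09614 vs Keq = 16.88 ⇒ Q<K, forward
Step 1:
                    G           A
  init          1.071      0.4687
  Δ           -0.5373       1.612
  eq           0.5337       2.081
  solve Keq expr → x = 0.5373; check Q = 16.88
Then change container volume by factor 2 (V_new/V_old).
Step 2:
                    G           A
  init         0.2668        1.04
  Δ           -0.1122      0.3366
  eq           0.1546       1.377
  solve Keq expr → x = 0.1122; check Q = 16.88
Then add 0.04477 M of G.
Step 3:
                    G           A
  init         0.1994       1.377
  Δ          -0.02174     0.06522
  eq           0.1777       1.442
  solve Keq expr → x = 0.02174; check Q = 16.88

Direction: forward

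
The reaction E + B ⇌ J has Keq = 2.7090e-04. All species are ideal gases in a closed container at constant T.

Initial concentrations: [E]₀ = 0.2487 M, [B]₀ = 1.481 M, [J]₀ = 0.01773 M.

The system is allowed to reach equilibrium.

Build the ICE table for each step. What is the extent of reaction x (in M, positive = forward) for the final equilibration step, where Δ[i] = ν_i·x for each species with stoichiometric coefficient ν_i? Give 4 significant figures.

Q₀ = 0.04814 vs Keq = 2.7090e-04 ⇒ Q>K, reverse
Step 1:
                    E           B           J
  init         0.2487       1.481     0.01773
  Δ           0.01762     0.01762    -0.01762
  eq           0.2663       1.499  1.0812e-04
  solve Keq expr → x = -0.01762; check Q = 2.7090e-04

x = -0.01762 M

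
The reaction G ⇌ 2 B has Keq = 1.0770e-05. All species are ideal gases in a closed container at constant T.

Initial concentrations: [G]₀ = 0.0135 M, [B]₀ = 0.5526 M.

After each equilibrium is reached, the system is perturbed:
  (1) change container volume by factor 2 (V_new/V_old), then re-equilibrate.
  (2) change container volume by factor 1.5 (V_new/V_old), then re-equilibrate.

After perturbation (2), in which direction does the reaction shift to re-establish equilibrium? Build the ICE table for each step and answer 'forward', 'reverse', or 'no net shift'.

Q₀ = 22.62 vs Keq = 1.0770e-05 ⇒ Q>K, reverse
Step 1:
                   G          B
  init        0.0135     0.5526
  Δ           0.2754    -0.5508
  eq          0.2889   0.001764
  solve Keq expr → x = -0.2754; check Q = 1.0770e-05
Then change container volume by factor 2 (V_new/V_old).
Step 2:
                   G          B
  init        0.1445 8.8199e-04
  Δ       -1.8227e-04 3.6455e-04
  eq          0.1443   0.001247
  solve Keq expr → x = 1.8227e-04; check Q = 1.0770e-05
Then change container volume by factor 1.5 (V_new/V_old).
Step 3:
                   G          B
  init       0.09618 8.3103e-04
  Δ       -9.3138e-05 1.8628e-04
  eq         0.09609   0.001017
  solve Keq expr → x = 9.3138e-05; check Q = 1.0770e-05

Direction: forward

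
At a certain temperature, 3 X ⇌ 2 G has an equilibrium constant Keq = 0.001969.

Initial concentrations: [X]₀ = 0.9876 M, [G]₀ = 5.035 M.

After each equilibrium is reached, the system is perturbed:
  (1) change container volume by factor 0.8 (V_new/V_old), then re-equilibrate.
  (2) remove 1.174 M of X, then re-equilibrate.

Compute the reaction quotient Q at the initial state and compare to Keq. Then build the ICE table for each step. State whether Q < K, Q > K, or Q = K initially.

Q₀ = 26.32 vs Keq = 0.001969 ⇒ Q>K, reverse
Step 1:
                   X          G
  Initial     0.9876      5.035
  Change       6.255      -4.17
  Equil        7.243     0.8649
  solve Keq expr → x = -2.085; check Q = 0.001969
Then change container volume by factor 0.8 (V_new/V_old).
Step 2:
                   X          G
  Initial      9.053      1.081
  Change     -0.1473    0.09823
  Equil        8.906      1.179
  solve Keq expr → x = 0.04911; check Q = 0.001969
Then remove 1.174 M of X.
Step 3:
                   X          G
  Initial      7.732      1.179
  Change      0.2641     -0.176
  Equil        7.996      1.003
  solve Keq expr → x = -0.08802; check Q = 0.001969

Q₀ = 26.32; Q > K (proceeds reverse)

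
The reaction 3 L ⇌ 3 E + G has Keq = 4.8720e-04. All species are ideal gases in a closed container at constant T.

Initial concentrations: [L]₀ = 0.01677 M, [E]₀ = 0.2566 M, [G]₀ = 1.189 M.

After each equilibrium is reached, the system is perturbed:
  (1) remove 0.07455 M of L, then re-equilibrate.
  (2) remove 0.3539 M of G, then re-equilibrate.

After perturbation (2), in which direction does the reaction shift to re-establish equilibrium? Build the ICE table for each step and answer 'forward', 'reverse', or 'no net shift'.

Q₀ = 4259 vs Keq = 4.8720e-04 ⇒ Q>K, reverse
Step 1:
                   L          E          G
  init       0.01677     0.2566      1.189
  Δ           0.2373    -0.2373    -0.0791
  eq          0.2541    0.01931       1.11
  solve Keq expr → x = -0.0791; check Q = 4.8720e-04
Then remove 0.07455 M of L.
Step 2:
                   L          E          G
  init        0.1795    0.01931       1.11
  Δ         0.005259  -0.005259  -0.001753
  eq          0.1848    0.01405      1.108
  solve Keq expr → x = -0.001753; check Q = 4.8720e-04
Then remove 0.3539 M of G.
Step 3:
                   L          E          G
  init        0.1848    0.01405     0.7542
  Δ        -0.001766   0.001766 5.8855e-04
  eq           0.183    0.01582     0.7548
  solve Keq expr → x = 5.8855e-04; check Q = 4.8720e-04

Direction: forward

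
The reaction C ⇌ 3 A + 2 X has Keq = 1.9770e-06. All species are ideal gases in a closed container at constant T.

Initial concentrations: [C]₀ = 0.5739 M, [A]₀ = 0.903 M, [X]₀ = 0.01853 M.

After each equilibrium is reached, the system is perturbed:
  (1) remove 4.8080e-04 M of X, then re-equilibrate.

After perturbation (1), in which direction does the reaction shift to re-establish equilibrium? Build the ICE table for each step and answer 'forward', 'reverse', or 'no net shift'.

Q₀ = 4.4053e-04 vs Keq = 1.9770e-06 ⇒ Q>K, reverse
Step 1:
                   C          A          X
  init        0.5739      0.903    0.01853
  Δ         0.008612   -0.02584   -0.01722
  eq          0.5825     0.8772   0.001306
  solve Keq expr → x = -0.008612; check Q = 1.9770e-06
Then remove 4.8080e-04 M of X.
Step 2:
                   C          A          X
  init        0.5825     0.8772 8.2547e-04
  Δ       -2.3946e-04 7.1839e-04 4.7893e-04
  eq          0.5823     0.8779   0.001304
  solve Keq expr → x = 2.3946e-04; check Q = 1.9770e-06

Direction: forward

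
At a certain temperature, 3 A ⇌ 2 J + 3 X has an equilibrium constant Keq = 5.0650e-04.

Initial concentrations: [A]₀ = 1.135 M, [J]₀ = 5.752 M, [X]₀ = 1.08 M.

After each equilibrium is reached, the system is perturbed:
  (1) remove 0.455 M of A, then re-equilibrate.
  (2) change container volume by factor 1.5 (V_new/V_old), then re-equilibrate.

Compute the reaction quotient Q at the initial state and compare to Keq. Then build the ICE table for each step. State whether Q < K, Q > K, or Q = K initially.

Q₀ = 28.51 vs Keq = 5.0650e-04 ⇒ Q>K, reverse
Step 1:
                  A         J         X
  Initial     1.135     5.752      1.08
  Change      1.022   -0.6812    -1.022
  Equil       2.157     5.071   0.05825
  solve Keq expr → x = -0.3406; check Q = 5.0650e-04
Then remove 0.455 M of A.
Step 2:
                  A         J         X
  Initial     1.702     5.071   0.05825
  Change    0.01192 -0.007945  -0.01192
  Equil       1.714     5.063   0.04633
  solve Keq expr → x = -0.003973; check Q = 5.0650e-04
Then change container volume by factor 1.5 (V_new/V_old).
Step 3:
                  A         J         X
  Initial     1.142     3.375   0.03089
  Change  -0.009211  0.006141  0.009211
  Equil       1.133     3.381    0.0401
  solve Keq expr → x = 0.00307; check Q = 5.0650e-04

Q₀ = 28.51; Q > K (proceeds reverse)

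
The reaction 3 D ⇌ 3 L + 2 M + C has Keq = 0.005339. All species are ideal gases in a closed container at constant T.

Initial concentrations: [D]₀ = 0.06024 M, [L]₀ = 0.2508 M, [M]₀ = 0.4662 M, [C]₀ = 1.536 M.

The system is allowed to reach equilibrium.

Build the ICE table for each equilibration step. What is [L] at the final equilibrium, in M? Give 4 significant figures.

[L]_eq = 0.07363 M

Q₀ = 24.09 vs Keq = 0.005339 ⇒ Q>K, reverse
Step 1:
                   D          L          M          C
  Initial    0.06024     0.2508     0.4662      1.536
  Change      0.1772    -0.1772    -0.1181   -0.05906
  Equil       0.2374    0.07363     0.3481      1.477
  solve Keq expr → x = -0.05906; check Q = 0.005339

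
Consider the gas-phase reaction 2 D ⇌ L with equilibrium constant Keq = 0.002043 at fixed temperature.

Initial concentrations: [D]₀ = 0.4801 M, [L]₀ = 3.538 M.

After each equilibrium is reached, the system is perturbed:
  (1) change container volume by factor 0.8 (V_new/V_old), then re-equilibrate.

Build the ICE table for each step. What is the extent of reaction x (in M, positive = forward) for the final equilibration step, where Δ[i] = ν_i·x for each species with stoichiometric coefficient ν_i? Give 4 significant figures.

Q₀ = 15.35 vs Keq = 0.002043 ⇒ Q>K, reverse
Step 1:
                   D          L
  I           0.4801      3.538
  C            6.856     -3.428
  E            7.336       0.11
  solve Keq expr → x = -3.428; check Q = 0.002043
Then change container volume by factor 0.8 (V_new/V_old).
Step 2:
                   D          L
  I             9.17     0.1374
  C         -0.06395    0.03197
  E            9.106     0.1694
  solve Keq expr → x = 0.03197; check Q = 0.002043

x = 0.03197 M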